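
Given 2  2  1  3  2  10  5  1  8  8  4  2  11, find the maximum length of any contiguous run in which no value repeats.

[2] len 1
[2] len 1
[2, 1] len 2
[2, 1, 3] len 3
[1, 3, 2] len 3
[1, 3, 2, 10] len 4
[1, 3, 2, 10, 5] len 5
[3, 2, 10, 5, 1] len 5
[3, 2, 10, 5, 1, 8] len 6
[8] len 1
[8, 4] len 2
[8, 4, 2] len 3
[8, 4, 2, 11] len 4
Longest all-distinct length: 6.

6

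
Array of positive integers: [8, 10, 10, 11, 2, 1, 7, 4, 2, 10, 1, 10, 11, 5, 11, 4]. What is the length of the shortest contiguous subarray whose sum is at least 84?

13

add 8: running sum 8 < 84
add 10: running sum 18 < 84
add 10: running sum 28 < 84
add 11: running sum 39 < 84
add 2: running sum 41 < 84
add 1: running sum 42 < 84
add 7: running sum 49 < 84
add 4: running sum 53 < 84
add 2: running sum 55 < 84
add 10: running sum 65 < 84
add 1: running sum 66 < 84
add 10: running sum 76 < 84
end 12: [8, 10, 10, 11, 2, 1, 7, 4, 2, 10, 1, 10, 11] sum 87, len 13
end 13: [10, 10, 11, 2, 1, 7, 4, 2, 10, 1, 10, 11, 5] sum 84, len 13
end 14: [10, 11, 2, 1, 7, 4, 2, 10, 1, 10, 11, 5, 11] sum 85, len 13
end 15: [10, 11, 2, 1, 7, 4, 2, 10, 1, 10, 11, 5, 11, 4] sum 89, len 14
Shortest qualifying length: 13.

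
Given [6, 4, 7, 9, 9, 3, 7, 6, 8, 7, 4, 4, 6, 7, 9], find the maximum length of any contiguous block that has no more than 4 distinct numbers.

8

add 6: window [6] (1 distinct), len 1
add 4: window [6, 4] (2 distinct), len 2
add 7: window [6, 4, 7] (3 distinct), len 3
add 9: window [6, 4, 7, 9] (4 distinct), len 4
add 9: window [6, 4, 7, 9, 9] (4 distinct), len 5
add 3: window [4, 7, 9, 9, 3] (4 distinct), len 5
add 7: window [4, 7, 9, 9, 3, 7] (4 distinct), len 6
add 6: window [7, 9, 9, 3, 7, 6] (4 distinct), len 6
add 8: window [3, 7, 6, 8] (4 distinct), len 4
add 7: window [3, 7, 6, 8, 7] (4 distinct), len 5
add 4: window [7, 6, 8, 7, 4] (4 distinct), len 5
add 4: window [7, 6, 8, 7, 4, 4] (4 distinct), len 6
add 6: window [7, 6, 8, 7, 4, 4, 6] (4 distinct), len 7
add 7: window [7, 6, 8, 7, 4, 4, 6, 7] (4 distinct), len 8
add 9: window [7, 4, 4, 6, 7, 9] (4 distinct), len 6
Longest length with ≤4 distinct: 8.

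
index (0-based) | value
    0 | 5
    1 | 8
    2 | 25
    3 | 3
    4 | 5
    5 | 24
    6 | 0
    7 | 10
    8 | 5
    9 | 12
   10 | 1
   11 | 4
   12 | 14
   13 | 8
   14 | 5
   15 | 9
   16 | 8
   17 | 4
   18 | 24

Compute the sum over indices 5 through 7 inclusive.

34

Elements at indices 5..7: 24, 0, 10
sum(24, 0, 10) = 34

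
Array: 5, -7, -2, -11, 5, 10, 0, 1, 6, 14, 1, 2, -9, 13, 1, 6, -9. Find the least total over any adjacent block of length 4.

5 -7 -2 -11 → sum -15
-7 -2 -11 5 → sum -15
-2 -11 5 10 → sum 2
-11 5 10 0 → sum 4
5 10 0 1 → sum 16
10 0 1 6 → sum 17
0 1 6 14 → sum 21
1 6 14 1 → sum 22
6 14 1 2 → sum 23
14 1 2 -9 → sum 8
1 2 -9 13 → sum 7
2 -9 13 1 → sum 7
-9 13 1 6 → sum 11
13 1 6 -9 → sum 11
Least of these is -15.

-15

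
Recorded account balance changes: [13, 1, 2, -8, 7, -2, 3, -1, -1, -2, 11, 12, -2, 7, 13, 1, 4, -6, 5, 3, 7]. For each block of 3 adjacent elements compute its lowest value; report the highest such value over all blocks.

3

Window mins for each of the 19 positions:
13 1 2 → min 1
1 2 -8 → min -8
2 -8 7 → min -8
-8 7 -2 → min -8
7 -2 3 → min -2
-2 3 -1 → min -2
3 -1 -1 → min -1
-1 -1 -2 → min -2
-1 -2 11 → min -2
-2 11 12 → min -2
11 12 -2 → min -2
12 -2 7 → min -2
-2 7 13 → min -2
7 13 1 → min 1
13 1 4 → min 1
1 4 -6 → min -6
4 -6 5 → min -6
-6 5 3 → min -6
5 3 7 → min 3
Highest of these is 3.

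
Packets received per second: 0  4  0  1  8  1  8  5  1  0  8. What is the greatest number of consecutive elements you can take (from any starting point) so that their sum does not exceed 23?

[0] sum 0 len 1
[0, 4] sum 4 len 2
[0, 4, 0] sum 4 len 3
[0, 4, 0, 1] sum 5 len 4
[0, 4, 0, 1, 8] sum 13 len 5
[0, 4, 0, 1, 8, 1] sum 14 len 6
[0, 4, 0, 1, 8, 1, 8] sum 22 len 7
[0, 1, 8, 1, 8, 5] sum 23 len 6
[8, 1, 8, 5, 1] sum 23 len 5
[8, 1, 8, 5, 1, 0] sum 23 len 6
[1, 8, 5, 1, 0, 8] sum 23 len 6
Longest length seen: 7.

7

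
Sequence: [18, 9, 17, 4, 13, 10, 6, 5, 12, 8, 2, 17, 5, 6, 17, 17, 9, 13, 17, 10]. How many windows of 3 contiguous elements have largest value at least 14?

[18, 9, 17] → max 18  ≥ 14 ✓
[9, 17, 4] → max 17  ≥ 14 ✓
[17, 4, 13] → max 17  ≥ 14 ✓
[4, 13, 10] → max 13
[13, 10, 6] → max 13
[10, 6, 5] → max 10
[6, 5, 12] → max 12
[5, 12, 8] → max 12
[12, 8, 2] → max 12
[8, 2, 17] → max 17  ≥ 14 ✓
[2, 17, 5] → max 17  ≥ 14 ✓
[17, 5, 6] → max 17  ≥ 14 ✓
[5, 6, 17] → max 17  ≥ 14 ✓
[6, 17, 17] → max 17  ≥ 14 ✓
[17, 17, 9] → max 17  ≥ 14 ✓
[17, 9, 13] → max 17  ≥ 14 ✓
[9, 13, 17] → max 17  ≥ 14 ✓
[13, 17, 10] → max 17  ≥ 14 ✓
12 windows satisfy the condition.

12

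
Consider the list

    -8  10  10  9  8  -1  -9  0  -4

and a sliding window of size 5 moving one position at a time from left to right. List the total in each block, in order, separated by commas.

29, 36, 17, 7, -6

Sliding a size-5 window across the 9 values:
-8 10 10 9 8 → sum 29
10 10 9 8 -1 → sum 36
10 9 8 -1 -9 → sum 17
9 8 -1 -9 0 → sum 7
8 -1 -9 0 -4 → sum -6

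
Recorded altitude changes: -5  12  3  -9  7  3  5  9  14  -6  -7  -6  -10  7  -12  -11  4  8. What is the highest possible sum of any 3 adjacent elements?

28

[-5, 12, 3] → sum 10
[12, 3, -9] → sum 6
[3, -9, 7] → sum 1
[-9, 7, 3] → sum 1
[7, 3, 5] → sum 15
[3, 5, 9] → sum 17
[5, 9, 14] → sum 28
[9, 14, -6] → sum 17
[14, -6, -7] → sum 1
[-6, -7, -6] → sum -19
[-7, -6, -10] → sum -23
[-6, -10, 7] → sum -9
[-10, 7, -12] → sum -15
[7, -12, -11] → sum -16
[-12, -11, 4] → sum -19
[-11, 4, 8] → sum 1
Highest of these is 28.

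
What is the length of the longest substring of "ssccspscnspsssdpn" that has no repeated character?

add s: [s] len 1
add s (repeat s, move left end past it): [s] len 1
add c: [s, c] len 2
add c (repeat c, move left end past it): [c] len 1
add s: [c, s] len 2
add p: [c, s, p] len 3
add s (repeat s, move left end past it): [p, s] len 2
add c: [p, s, c] len 3
add n: [p, s, c, n] len 4
add s (repeat s, move left end past it): [c, n, s] len 3
add p: [c, n, s, p] len 4
add s (repeat s, move left end past it): [p, s] len 2
add s (repeat s, move left end past it): [s] len 1
add s (repeat s, move left end past it): [s] len 1
add d: [s, d] len 2
add p: [s, d, p] len 3
add n: [s, d, p, n] len 4
Longest all-distinct length: 4.

4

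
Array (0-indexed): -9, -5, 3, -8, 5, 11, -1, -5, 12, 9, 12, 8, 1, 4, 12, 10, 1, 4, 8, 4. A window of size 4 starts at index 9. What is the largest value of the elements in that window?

12

Elements at indices 9..12: 9, 12, 8, 1
max(9, 12, 8, 1) = 12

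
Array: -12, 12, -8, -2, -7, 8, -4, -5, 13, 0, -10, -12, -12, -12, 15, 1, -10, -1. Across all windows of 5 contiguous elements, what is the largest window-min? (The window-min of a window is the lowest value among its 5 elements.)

-5

Window mins for each of the 14 positions:
-12 12 -8 -2 -7 → min -12
12 -8 -2 -7 8 → min -8
-8 -2 -7 8 -4 → min -8
-2 -7 8 -4 -5 → min -7
-7 8 -4 -5 13 → min -7
8 -4 -5 13 0 → min -5
-4 -5 13 0 -10 → min -10
-5 13 0 -10 -12 → min -12
13 0 -10 -12 -12 → min -12
0 -10 -12 -12 -12 → min -12
-10 -12 -12 -12 15 → min -12
-12 -12 -12 15 1 → min -12
-12 -12 15 1 -10 → min -12
-12 15 1 -10 -1 → min -12
Largest of these is -5.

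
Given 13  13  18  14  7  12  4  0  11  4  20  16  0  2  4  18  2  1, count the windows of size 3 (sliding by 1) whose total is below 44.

14

[13, 13, 18] → sum 44
[13, 18, 14] → sum 45
[18, 14, 7] → sum 39  < 44 ✓
[14, 7, 12] → sum 33  < 44 ✓
[7, 12, 4] → sum 23  < 44 ✓
[12, 4, 0] → sum 16  < 44 ✓
[4, 0, 11] → sum 15  < 44 ✓
[0, 11, 4] → sum 15  < 44 ✓
[11, 4, 20] → sum 35  < 44 ✓
[4, 20, 16] → sum 40  < 44 ✓
[20, 16, 0] → sum 36  < 44 ✓
[16, 0, 2] → sum 18  < 44 ✓
[0, 2, 4] → sum 6  < 44 ✓
[2, 4, 18] → sum 24  < 44 ✓
[4, 18, 2] → sum 24  < 44 ✓
[18, 2, 1] → sum 21  < 44 ✓
14 windows satisfy the condition.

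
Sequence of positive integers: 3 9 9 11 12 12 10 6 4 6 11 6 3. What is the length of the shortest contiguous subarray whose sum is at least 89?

10

add 3: running sum 3 < 89
add 9: running sum 12 < 89
add 9: running sum 21 < 89
add 11: running sum 32 < 89
add 12: running sum 44 < 89
add 12: running sum 56 < 89
add 10: running sum 66 < 89
add 6: running sum 72 < 89
add 4: running sum 76 < 89
add 6: running sum 82 < 89
add 11: shortest ending here [9, 9, 11, 12, 12, 10, 6, 4, 6, 11] sum 90, len 10
add 6: shortest ending here [9, 9, 11, 12, 12, 10, 6, 4, 6, 11, 6] sum 96, len 11
add 3: shortest ending here [9, 11, 12, 12, 10, 6, 4, 6, 11, 6, 3] sum 90, len 11
Shortest qualifying length: 10.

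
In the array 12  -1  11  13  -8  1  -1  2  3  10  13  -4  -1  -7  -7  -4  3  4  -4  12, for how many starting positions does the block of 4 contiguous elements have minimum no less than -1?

12 -1 11 13 → min -1  ≥ -1 ✓
-1 11 13 -8 → min -8
11 13 -8 1 → min -8
13 -8 1 -1 → min -8
-8 1 -1 2 → min -8
1 -1 2 3 → min -1  ≥ -1 ✓
-1 2 3 10 → min -1  ≥ -1 ✓
2 3 10 13 → min 2  ≥ -1 ✓
3 10 13 -4 → min -4
10 13 -4 -1 → min -4
13 -4 -1 -7 → min -7
-4 -1 -7 -7 → min -7
-1 -7 -7 -4 → min -7
-7 -7 -4 3 → min -7
-7 -4 3 4 → min -7
-4 3 4 -4 → min -4
3 4 -4 12 → min -4
4 windows satisfy the condition.

4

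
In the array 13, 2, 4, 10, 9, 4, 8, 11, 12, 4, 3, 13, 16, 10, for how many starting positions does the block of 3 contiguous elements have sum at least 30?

3

[13, 2, 4] → sum 19
[2, 4, 10] → sum 16
[4, 10, 9] → sum 23
[10, 9, 4] → sum 23
[9, 4, 8] → sum 21
[4, 8, 11] → sum 23
[8, 11, 12] → sum 31  ≥ 30 ✓
[11, 12, 4] → sum 27
[12, 4, 3] → sum 19
[4, 3, 13] → sum 20
[3, 13, 16] → sum 32  ≥ 30 ✓
[13, 16, 10] → sum 39  ≥ 30 ✓
3 windows satisfy the condition.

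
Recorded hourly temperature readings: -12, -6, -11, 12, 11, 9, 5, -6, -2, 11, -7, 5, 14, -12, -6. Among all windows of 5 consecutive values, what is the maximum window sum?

31

(-12, -6, -11, 12, 11) → sum -6
(-6, -11, 12, 11, 9) → sum 15
(-11, 12, 11, 9, 5) → sum 26
(12, 11, 9, 5, -6) → sum 31
(11, 9, 5, -6, -2) → sum 17
(9, 5, -6, -2, 11) → sum 17
(5, -6, -2, 11, -7) → sum 1
(-6, -2, 11, -7, 5) → sum 1
(-2, 11, -7, 5, 14) → sum 21
(11, -7, 5, 14, -12) → sum 11
(-7, 5, 14, -12, -6) → sum -6
Maximum of these is 31.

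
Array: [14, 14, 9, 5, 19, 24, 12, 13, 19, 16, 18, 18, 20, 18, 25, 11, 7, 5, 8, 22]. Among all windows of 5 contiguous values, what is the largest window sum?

99

14 14 9 5 19 → sum 61
14 9 5 19 24 → sum 71
9 5 19 24 12 → sum 69
5 19 24 12 13 → sum 73
19 24 12 13 19 → sum 87
24 12 13 19 16 → sum 84
12 13 19 16 18 → sum 78
13 19 16 18 18 → sum 84
19 16 18 18 20 → sum 91
16 18 18 20 18 → sum 90
18 18 20 18 25 → sum 99
18 20 18 25 11 → sum 92
20 18 25 11 7 → sum 81
18 25 11 7 5 → sum 66
25 11 7 5 8 → sum 56
11 7 5 8 22 → sum 53
Largest of these is 99.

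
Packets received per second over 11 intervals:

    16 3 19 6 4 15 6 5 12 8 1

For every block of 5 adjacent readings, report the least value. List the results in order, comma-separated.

16 3 19 6 4 → min 3
3 19 6 4 15 → min 3
19 6 4 15 6 → min 4
6 4 15 6 5 → min 4
4 15 6 5 12 → min 4
15 6 5 12 8 → min 5
6 5 12 8 1 → min 1

3, 3, 4, 4, 4, 5, 1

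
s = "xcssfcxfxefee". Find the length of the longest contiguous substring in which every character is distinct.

4

[x] len 1
[x, c] len 2
[x, c, s] len 3
[s] len 1
[s, f] len 2
[s, f, c] len 3
[s, f, c, x] len 4
[c, x, f] len 3
[f, x] len 2
[f, x, e] len 3
[x, e, f] len 3
[f, e] len 2
[e] len 1
Longest all-distinct length: 4.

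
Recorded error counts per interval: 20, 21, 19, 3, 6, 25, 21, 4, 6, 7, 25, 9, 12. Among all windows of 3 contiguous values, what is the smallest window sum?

17

20 21 19 → sum 60
21 19 3 → sum 43
19 3 6 → sum 28
3 6 25 → sum 34
6 25 21 → sum 52
25 21 4 → sum 50
21 4 6 → sum 31
4 6 7 → sum 17
6 7 25 → sum 38
7 25 9 → sum 41
25 9 12 → sum 46
Smallest of these is 17.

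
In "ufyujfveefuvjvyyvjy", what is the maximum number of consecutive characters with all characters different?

[u] len 1
[u, f] len 2
[u, f, y] len 3
[f, y, u] len 3
[f, y, u, j] len 4
[y, u, j, f] len 4
[y, u, j, f, v] len 5
[y, u, j, f, v, e] len 6
[e] len 1
[e, f] len 2
[e, f, u] len 3
[e, f, u, v] len 4
[e, f, u, v, j] len 5
[j, v] len 2
[j, v, y] len 3
[y] len 1
[y, v] len 2
[y, v, j] len 3
[v, j, y] len 3
Longest all-distinct length: 6.

6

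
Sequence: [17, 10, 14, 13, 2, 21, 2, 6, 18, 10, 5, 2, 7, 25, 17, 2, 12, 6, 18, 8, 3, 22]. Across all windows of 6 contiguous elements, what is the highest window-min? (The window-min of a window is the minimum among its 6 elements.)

[17, 10, 14, 13, 2, 21] → min 2
[10, 14, 13, 2, 21, 2] → min 2
[14, 13, 2, 21, 2, 6] → min 2
[13, 2, 21, 2, 6, 18] → min 2
[2, 21, 2, 6, 18, 10] → min 2
[21, 2, 6, 18, 10, 5] → min 2
[2, 6, 18, 10, 5, 2] → min 2
[6, 18, 10, 5, 2, 7] → min 2
[18, 10, 5, 2, 7, 25] → min 2
[10, 5, 2, 7, 25, 17] → min 2
[5, 2, 7, 25, 17, 2] → min 2
[2, 7, 25, 17, 2, 12] → min 2
[7, 25, 17, 2, 12, 6] → min 2
[25, 17, 2, 12, 6, 18] → min 2
[17, 2, 12, 6, 18, 8] → min 2
[2, 12, 6, 18, 8, 3] → min 2
[12, 6, 18, 8, 3, 22] → min 3
Highest of these is 3.

3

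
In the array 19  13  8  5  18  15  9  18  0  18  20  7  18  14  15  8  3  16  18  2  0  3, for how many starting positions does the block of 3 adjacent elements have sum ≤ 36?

9

(19, 13, 8) → sum 40
(13, 8, 5) → sum 26  ≤ 36 ✓
(8, 5, 18) → sum 31  ≤ 36 ✓
(5, 18, 15) → sum 38
(18, 15, 9) → sum 42
(15, 9, 18) → sum 42
(9, 18, 0) → sum 27  ≤ 36 ✓
(18, 0, 18) → sum 36  ≤ 36 ✓
(0, 18, 20) → sum 38
(18, 20, 7) → sum 45
(20, 7, 18) → sum 45
(7, 18, 14) → sum 39
(18, 14, 15) → sum 47
(14, 15, 8) → sum 37
(15, 8, 3) → sum 26  ≤ 36 ✓
(8, 3, 16) → sum 27  ≤ 36 ✓
(3, 16, 18) → sum 37
(16, 18, 2) → sum 36  ≤ 36 ✓
(18, 2, 0) → sum 20  ≤ 36 ✓
(2, 0, 3) → sum 5  ≤ 36 ✓
9 windows satisfy the condition.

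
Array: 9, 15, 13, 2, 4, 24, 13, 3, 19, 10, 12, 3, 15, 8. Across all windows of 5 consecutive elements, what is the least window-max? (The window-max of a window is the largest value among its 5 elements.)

(9, 15, 13, 2, 4) → max 15
(15, 13, 2, 4, 24) → max 24
(13, 2, 4, 24, 13) → max 24
(2, 4, 24, 13, 3) → max 24
(4, 24, 13, 3, 19) → max 24
(24, 13, 3, 19, 10) → max 24
(13, 3, 19, 10, 12) → max 19
(3, 19, 10, 12, 3) → max 19
(19, 10, 12, 3, 15) → max 19
(10, 12, 3, 15, 8) → max 15
Least of these is 15.

15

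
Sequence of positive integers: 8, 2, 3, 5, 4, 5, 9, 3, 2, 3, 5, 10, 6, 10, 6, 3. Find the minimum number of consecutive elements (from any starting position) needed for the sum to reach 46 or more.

Extend right; whenever the sum reaches 46, record the length and shrink from the left:
add 8: running sum 8 < 46
add 2: running sum 10 < 46
add 3: running sum 13 < 46
add 5: running sum 18 < 46
add 4: running sum 22 < 46
add 5: running sum 27 < 46
add 9: running sum 36 < 46
add 3: running sum 39 < 46
add 2: running sum 41 < 46
add 3: running sum 44 < 46
end 10: [8, 2, 3, 5, 4, 5, 9, 3, 2, 3, 5] sum 49, len 11
end 11: [5, 4, 5, 9, 3, 2, 3, 5, 10] sum 46, len 9
end 12: [4, 5, 9, 3, 2, 3, 5, 10, 6] sum 47, len 9
end 13: [9, 3, 2, 3, 5, 10, 6, 10] sum 48, len 8
end 14: [9, 3, 2, 3, 5, 10, 6, 10, 6] sum 54, len 9
end 15: [3, 2, 3, 5, 10, 6, 10, 6, 3] sum 48, len 9
Shortest qualifying length: 8.

8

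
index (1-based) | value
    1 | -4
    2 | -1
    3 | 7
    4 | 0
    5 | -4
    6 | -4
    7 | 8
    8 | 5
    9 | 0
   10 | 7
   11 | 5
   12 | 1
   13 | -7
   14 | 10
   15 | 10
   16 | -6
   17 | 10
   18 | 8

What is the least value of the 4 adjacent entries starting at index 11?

Elements at indices 11..14: 5, 1, -7, 10
min(5, 1, -7, 10) = -7

-7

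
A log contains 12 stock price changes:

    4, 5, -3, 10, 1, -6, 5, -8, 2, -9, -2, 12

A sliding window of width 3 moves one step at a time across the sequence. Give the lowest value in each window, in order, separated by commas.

Sliding a size-3 window across the 12 values:
[4, 5, -3] → min -3
[5, -3, 10] → min -3
[-3, 10, 1] → min -3
[10, 1, -6] → min -6
[1, -6, 5] → min -6
[-6, 5, -8] → min -8
[5, -8, 2] → min -8
[-8, 2, -9] → min -9
[2, -9, -2] → min -9
[-9, -2, 12] → min -9

-3, -3, -3, -6, -6, -8, -8, -9, -9, -9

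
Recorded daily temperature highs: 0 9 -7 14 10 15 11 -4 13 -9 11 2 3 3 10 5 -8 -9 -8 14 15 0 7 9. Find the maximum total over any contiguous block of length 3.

Each size-3 window and its sum:
0 9 -7 → sum 2
9 -7 14 → sum 16
-7 14 10 → sum 17
14 10 15 → sum 39
10 15 11 → sum 36
15 11 -4 → sum 22
11 -4 13 → sum 20
-4 13 -9 → sum 0
13 -9 11 → sum 15
-9 11 2 → sum 4
11 2 3 → sum 16
2 3 3 → sum 8
3 3 10 → sum 16
3 10 5 → sum 18
10 5 -8 → sum 7
5 -8 -9 → sum -12
-8 -9 -8 → sum -25
-9 -8 14 → sum -3
-8 14 15 → sum 21
14 15 0 → sum 29
15 0 7 → sum 22
0 7 9 → sum 16
Maximum of these is 39.

39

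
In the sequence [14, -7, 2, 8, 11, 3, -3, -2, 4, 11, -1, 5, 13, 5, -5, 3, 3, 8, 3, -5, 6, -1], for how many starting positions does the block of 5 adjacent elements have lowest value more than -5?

8

[14, -7, 2, 8, 11] → min -7
[-7, 2, 8, 11, 3] → min -7
[2, 8, 11, 3, -3] → min -3  > -5 ✓
[8, 11, 3, -3, -2] → min -3  > -5 ✓
[11, 3, -3, -2, 4] → min -3  > -5 ✓
[3, -3, -2, 4, 11] → min -3  > -5 ✓
[-3, -2, 4, 11, -1] → min -3  > -5 ✓
[-2, 4, 11, -1, 5] → min -2  > -5 ✓
[4, 11, -1, 5, 13] → min -1  > -5 ✓
[11, -1, 5, 13, 5] → min -1  > -5 ✓
[-1, 5, 13, 5, -5] → min -5
[5, 13, 5, -5, 3] → min -5
[13, 5, -5, 3, 3] → min -5
[5, -5, 3, 3, 8] → min -5
[-5, 3, 3, 8, 3] → min -5
[3, 3, 8, 3, -5] → min -5
[3, 8, 3, -5, 6] → min -5
[8, 3, -5, 6, -1] → min -5
8 windows satisfy the condition.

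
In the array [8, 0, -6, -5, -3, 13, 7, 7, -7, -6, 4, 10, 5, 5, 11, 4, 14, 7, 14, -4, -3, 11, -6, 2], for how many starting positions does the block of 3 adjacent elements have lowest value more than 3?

8

8 0 -6 → min -6
0 -6 -5 → min -6
-6 -5 -3 → min -6
-5 -3 13 → min -5
-3 13 7 → min -3
13 7 7 → min 7  > 3 ✓
7 7 -7 → min -7
7 -7 -6 → min -7
-7 -6 4 → min -7
-6 4 10 → min -6
4 10 5 → min 4  > 3 ✓
10 5 5 → min 5  > 3 ✓
5 5 11 → min 5  > 3 ✓
5 11 4 → min 4  > 3 ✓
11 4 14 → min 4  > 3 ✓
4 14 7 → min 4  > 3 ✓
14 7 14 → min 7  > 3 ✓
7 14 -4 → min -4
14 -4 -3 → min -4
-4 -3 11 → min -4
-3 11 -6 → min -6
11 -6 2 → min -6
8 windows satisfy the condition.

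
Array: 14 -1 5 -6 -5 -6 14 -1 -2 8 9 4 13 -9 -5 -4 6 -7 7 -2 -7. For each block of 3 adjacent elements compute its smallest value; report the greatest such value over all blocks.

4

[14, -1, 5] → min -1
[-1, 5, -6] → min -6
[5, -6, -5] → min -6
[-6, -5, -6] → min -6
[-5, -6, 14] → min -6
[-6, 14, -1] → min -6
[14, -1, -2] → min -2
[-1, -2, 8] → min -2
[-2, 8, 9] → min -2
[8, 9, 4] → min 4
[9, 4, 13] → min 4
[4, 13, -9] → min -9
[13, -9, -5] → min -9
[-9, -5, -4] → min -9
[-5, -4, 6] → min -5
[-4, 6, -7] → min -7
[6, -7, 7] → min -7
[-7, 7, -2] → min -7
[7, -2, -7] → min -7
Greatest of these is 4.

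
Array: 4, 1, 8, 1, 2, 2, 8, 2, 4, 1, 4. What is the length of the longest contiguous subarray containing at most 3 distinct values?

Extend right; when distinct count exceeds 3, shrink from the left:
[4] 1 distinct, len 1
[4, 1] 2 distinct, len 2
[4, 1, 8] 3 distinct, len 3
[4, 1, 8, 1] 3 distinct, len 4
[1, 8, 1, 2] 3 distinct, len 4
[1, 8, 1, 2, 2] 3 distinct, len 5
[1, 8, 1, 2, 2, 8] 3 distinct, len 6
[1, 8, 1, 2, 2, 8, 2] 3 distinct, len 7
[2, 2, 8, 2, 4] 3 distinct, len 5
[2, 4, 1] 3 distinct, len 3
[2, 4, 1, 4] 3 distinct, len 4
Longest length with ≤3 distinct: 7.

7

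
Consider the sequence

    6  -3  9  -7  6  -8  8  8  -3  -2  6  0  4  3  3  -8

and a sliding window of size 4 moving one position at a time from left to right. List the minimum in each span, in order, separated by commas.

6 -3 9 -7 → min -7
-3 9 -7 6 → min -7
9 -7 6 -8 → min -8
-7 6 -8 8 → min -8
6 -8 8 8 → min -8
-8 8 8 -3 → min -8
8 8 -3 -2 → min -3
8 -3 -2 6 → min -3
-3 -2 6 0 → min -3
-2 6 0 4 → min -2
6 0 4 3 → min 0
0 4 3 3 → min 0
4 3 3 -8 → min -8

-7, -7, -8, -8, -8, -8, -3, -3, -3, -2, 0, 0, -8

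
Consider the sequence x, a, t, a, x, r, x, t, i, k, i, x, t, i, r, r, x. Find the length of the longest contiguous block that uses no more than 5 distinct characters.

13

Extend right; when distinct count exceeds 5, shrink from the left:
add x: window [x] (1 distinct), len 1
add a: window [x, a] (2 distinct), len 2
add t: window [x, a, t] (3 distinct), len 3
add a: window [x, a, t, a] (3 distinct), len 4
add x: window [x, a, t, a, x] (3 distinct), len 5
add r: window [x, a, t, a, x, r] (4 distinct), len 6
add x: window [x, a, t, a, x, r, x] (4 distinct), len 7
add t: window [x, a, t, a, x, r, x, t] (4 distinct), len 8
add i: window [x, a, t, a, x, r, x, t, i] (5 distinct), len 9
add k: window [x, r, x, t, i, k] (5 distinct), len 6
add i: window [x, r, x, t, i, k, i] (5 distinct), len 7
add x: window [x, r, x, t, i, k, i, x] (5 distinct), len 8
add t: window [x, r, x, t, i, k, i, x, t] (5 distinct), len 9
add i: window [x, r, x, t, i, k, i, x, t, i] (5 distinct), len 10
add r: window [x, r, x, t, i, k, i, x, t, i, r] (5 distinct), len 11
add r: window [x, r, x, t, i, k, i, x, t, i, r, r] (5 distinct), len 12
add x: window [x, r, x, t, i, k, i, x, t, i, r, r, x] (5 distinct), len 13
Longest length with ≤5 distinct: 13.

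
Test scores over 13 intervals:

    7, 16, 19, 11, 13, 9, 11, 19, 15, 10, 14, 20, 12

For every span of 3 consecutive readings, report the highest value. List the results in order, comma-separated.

[7, 16, 19] → max 19
[16, 19, 11] → max 19
[19, 11, 13] → max 19
[11, 13, 9] → max 13
[13, 9, 11] → max 13
[9, 11, 19] → max 19
[11, 19, 15] → max 19
[19, 15, 10] → max 19
[15, 10, 14] → max 15
[10, 14, 20] → max 20
[14, 20, 12] → max 20

19, 19, 19, 13, 13, 19, 19, 19, 15, 20, 20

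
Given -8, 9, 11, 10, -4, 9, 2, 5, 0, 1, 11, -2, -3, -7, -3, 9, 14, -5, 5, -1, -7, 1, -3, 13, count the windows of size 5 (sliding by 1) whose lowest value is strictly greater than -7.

-8 9 11 10 -4 → min -8
9 11 10 -4 9 → min -4  > -7 ✓
11 10 -4 9 2 → min -4  > -7 ✓
10 -4 9 2 5 → min -4  > -7 ✓
-4 9 2 5 0 → min -4  > -7 ✓
9 2 5 0 1 → min 0  > -7 ✓
2 5 0 1 11 → min 0  > -7 ✓
5 0 1 11 -2 → min -2  > -7 ✓
0 1 11 -2 -3 → min -3  > -7 ✓
1 11 -2 -3 -7 → min -7
11 -2 -3 -7 -3 → min -7
-2 -3 -7 -3 9 → min -7
-3 -7 -3 9 14 → min -7
-7 -3 9 14 -5 → min -7
-3 9 14 -5 5 → min -5  > -7 ✓
9 14 -5 5 -1 → min -5  > -7 ✓
14 -5 5 -1 -7 → min -7
-5 5 -1 -7 1 → min -7
5 -1 -7 1 -3 → min -7
-1 -7 1 -3 13 → min -7
10 windows satisfy the condition.

10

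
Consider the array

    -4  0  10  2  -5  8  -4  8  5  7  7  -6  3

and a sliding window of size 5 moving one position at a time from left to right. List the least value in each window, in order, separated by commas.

-5, -5, -5, -5, -5, -4, -4, -6, -6

Sliding a size-5 window across the 13 values:
(-4, 0, 10, 2, -5) → min -5
(0, 10, 2, -5, 8) → min -5
(10, 2, -5, 8, -4) → min -5
(2, -5, 8, -4, 8) → min -5
(-5, 8, -4, 8, 5) → min -5
(8, -4, 8, 5, 7) → min -4
(-4, 8, 5, 7, 7) → min -4
(8, 5, 7, 7, -6) → min -6
(5, 7, 7, -6, 3) → min -6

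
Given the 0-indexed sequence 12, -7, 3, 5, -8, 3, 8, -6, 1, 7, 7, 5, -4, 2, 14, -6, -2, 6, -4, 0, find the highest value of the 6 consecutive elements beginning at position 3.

Elements at indices 3..8: 5, -8, 3, 8, -6, 1
max(5, -8, 3, 8, -6, 1) = 8

8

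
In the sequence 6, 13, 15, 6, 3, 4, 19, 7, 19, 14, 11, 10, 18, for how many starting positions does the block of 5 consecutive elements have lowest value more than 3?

4

[6, 13, 15, 6, 3] → min 3
[13, 15, 6, 3, 4] → min 3
[15, 6, 3, 4, 19] → min 3
[6, 3, 4, 19, 7] → min 3
[3, 4, 19, 7, 19] → min 3
[4, 19, 7, 19, 14] → min 4  > 3 ✓
[19, 7, 19, 14, 11] → min 7  > 3 ✓
[7, 19, 14, 11, 10] → min 7  > 3 ✓
[19, 14, 11, 10, 18] → min 10  > 3 ✓
4 windows satisfy the condition.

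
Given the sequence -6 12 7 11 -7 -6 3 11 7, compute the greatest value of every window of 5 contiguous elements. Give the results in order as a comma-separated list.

12, 12, 11, 11, 11

(-6, 12, 7, 11, -7) → max 12
(12, 7, 11, -7, -6) → max 12
(7, 11, -7, -6, 3) → max 11
(11, -7, -6, 3, 11) → max 11
(-7, -6, 3, 11, 7) → max 11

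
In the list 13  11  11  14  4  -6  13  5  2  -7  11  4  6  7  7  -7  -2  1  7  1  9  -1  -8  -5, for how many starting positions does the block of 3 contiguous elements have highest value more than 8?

(13, 11, 11) → max 13  > 8 ✓
(11, 11, 14) → max 14  > 8 ✓
(11, 14, 4) → max 14  > 8 ✓
(14, 4, -6) → max 14  > 8 ✓
(4, -6, 13) → max 13  > 8 ✓
(-6, 13, 5) → max 13  > 8 ✓
(13, 5, 2) → max 13  > 8 ✓
(5, 2, -7) → max 5
(2, -7, 11) → max 11  > 8 ✓
(-7, 11, 4) → max 11  > 8 ✓
(11, 4, 6) → max 11  > 8 ✓
(4, 6, 7) → max 7
(6, 7, 7) → max 7
(7, 7, -7) → max 7
(7, -7, -2) → max 7
(-7, -2, 1) → max 1
(-2, 1, 7) → max 7
(1, 7, 1) → max 7
(7, 1, 9) → max 9  > 8 ✓
(1, 9, -1) → max 9  > 8 ✓
(9, -1, -8) → max 9  > 8 ✓
(-1, -8, -5) → max -1
13 windows satisfy the condition.

13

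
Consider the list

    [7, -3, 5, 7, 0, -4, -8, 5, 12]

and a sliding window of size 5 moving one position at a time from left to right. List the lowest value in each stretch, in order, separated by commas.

Sliding a size-5 window across the 9 values:
7 -3 5 7 0 → min -3
-3 5 7 0 -4 → min -4
5 7 0 -4 -8 → min -8
7 0 -4 -8 5 → min -8
0 -4 -8 5 12 → min -8

-3, -4, -8, -8, -8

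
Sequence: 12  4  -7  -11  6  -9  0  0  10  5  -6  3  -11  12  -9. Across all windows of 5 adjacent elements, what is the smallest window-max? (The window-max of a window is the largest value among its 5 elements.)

6

[12, 4, -7, -11, 6] → max 12
[4, -7, -11, 6, -9] → max 6
[-7, -11, 6, -9, 0] → max 6
[-11, 6, -9, 0, 0] → max 6
[6, -9, 0, 0, 10] → max 10
[-9, 0, 0, 10, 5] → max 10
[0, 0, 10, 5, -6] → max 10
[0, 10, 5, -6, 3] → max 10
[10, 5, -6, 3, -11] → max 10
[5, -6, 3, -11, 12] → max 12
[-6, 3, -11, 12, -9] → max 12
Smallest of these is 6.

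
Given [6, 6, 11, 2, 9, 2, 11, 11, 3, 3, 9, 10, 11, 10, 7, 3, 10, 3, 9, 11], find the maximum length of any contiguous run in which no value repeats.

add 6: [6] len 1
add 6 (repeat 6, move left end past it): [6] len 1
add 11: [6, 11] len 2
add 2: [6, 11, 2] len 3
add 9: [6, 11, 2, 9] len 4
add 2 (repeat 2, move left end past it): [9, 2] len 2
add 11: [9, 2, 11] len 3
add 11 (repeat 11, move left end past it): [11] len 1
add 3: [11, 3] len 2
add 3 (repeat 3, move left end past it): [3] len 1
add 9: [3, 9] len 2
add 10: [3, 9, 10] len 3
add 11: [3, 9, 10, 11] len 4
add 10 (repeat 10, move left end past it): [11, 10] len 2
add 7: [11, 10, 7] len 3
add 3: [11, 10, 7, 3] len 4
add 10 (repeat 10, move left end past it): [7, 3, 10] len 3
add 3 (repeat 3, move left end past it): [10, 3] len 2
add 9: [10, 3, 9] len 3
add 11: [10, 3, 9, 11] len 4
Longest all-distinct length: 4.

4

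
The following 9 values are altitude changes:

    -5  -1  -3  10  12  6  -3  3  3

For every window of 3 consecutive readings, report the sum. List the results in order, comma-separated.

-9, 6, 19, 28, 15, 6, 3

Sliding a size-3 window across the 9 values:
(-5, -1, -3) → sum -9
(-1, -3, 10) → sum 6
(-3, 10, 12) → sum 19
(10, 12, 6) → sum 28
(12, 6, -3) → sum 15
(6, -3, 3) → sum 6
(-3, 3, 3) → sum 3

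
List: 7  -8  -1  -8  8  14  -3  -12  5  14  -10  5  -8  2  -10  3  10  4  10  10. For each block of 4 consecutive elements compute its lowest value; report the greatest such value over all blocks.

Each size-4 window and its min:
[7, -8, -1, -8] → min -8
[-8, -1, -8, 8] → min -8
[-1, -8, 8, 14] → min -8
[-8, 8, 14, -3] → min -8
[8, 14, -3, -12] → min -12
[14, -3, -12, 5] → min -12
[-3, -12, 5, 14] → min -12
[-12, 5, 14, -10] → min -12
[5, 14, -10, 5] → min -10
[14, -10, 5, -8] → min -10
[-10, 5, -8, 2] → min -10
[5, -8, 2, -10] → min -10
[-8, 2, -10, 3] → min -10
[2, -10, 3, 10] → min -10
[-10, 3, 10, 4] → min -10
[3, 10, 4, 10] → min 3
[10, 4, 10, 10] → min 4
Greatest of these is 4.

4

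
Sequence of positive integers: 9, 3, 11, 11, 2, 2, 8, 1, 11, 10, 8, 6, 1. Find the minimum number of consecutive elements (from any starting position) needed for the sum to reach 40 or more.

6

add 9: running sum 9 < 40
add 3: running sum 12 < 40
add 11: running sum 23 < 40
add 11: running sum 34 < 40
add 2: running sum 36 < 40
add 2: running sum 38 < 40
add 8: shortest ending here [9, 3, 11, 11, 2, 2, 8] sum 46, len 7
add 1: shortest ending here [9, 3, 11, 11, 2, 2, 8, 1] sum 47, len 8
add 11: shortest ending here [11, 11, 2, 2, 8, 1, 11] sum 46, len 7
add 10: shortest ending here [11, 2, 2, 8, 1, 11, 10] sum 45, len 7
add 8: shortest ending here [2, 8, 1, 11, 10, 8] sum 40, len 6
add 6: shortest ending here [8, 1, 11, 10, 8, 6] sum 44, len 6
add 1: shortest ending here [8, 1, 11, 10, 8, 6, 1] sum 45, len 7
Shortest qualifying length: 6.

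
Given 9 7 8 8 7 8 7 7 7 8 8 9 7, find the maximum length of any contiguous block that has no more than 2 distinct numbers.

Extend right; when distinct count exceeds 2, shrink from the left:
add 9: window [9] (1 distinct), len 1
add 7: window [9, 7] (2 distinct), len 2
add 8: window [7, 8] (2 distinct), len 2
add 8: window [7, 8, 8] (2 distinct), len 3
add 7: window [7, 8, 8, 7] (2 distinct), len 4
add 8: window [7, 8, 8, 7, 8] (2 distinct), len 5
add 7: window [7, 8, 8, 7, 8, 7] (2 distinct), len 6
add 7: window [7, 8, 8, 7, 8, 7, 7] (2 distinct), len 7
add 7: window [7, 8, 8, 7, 8, 7, 7, 7] (2 distinct), len 8
add 8: window [7, 8, 8, 7, 8, 7, 7, 7, 8] (2 distinct), len 9
add 8: window [7, 8, 8, 7, 8, 7, 7, 7, 8, 8] (2 distinct), len 10
add 9: window [8, 8, 9] (2 distinct), len 3
add 7: window [9, 7] (2 distinct), len 2
Longest length with ≤2 distinct: 10.

10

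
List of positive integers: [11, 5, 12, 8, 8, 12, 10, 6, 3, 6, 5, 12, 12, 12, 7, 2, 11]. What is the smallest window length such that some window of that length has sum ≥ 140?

add 11: running sum 11 < 140
add 5: running sum 16 < 140
add 12: running sum 28 < 140
add 8: running sum 36 < 140
add 8: running sum 44 < 140
add 12: running sum 56 < 140
add 10: running sum 66 < 140
add 6: running sum 72 < 140
add 3: running sum 75 < 140
add 6: running sum 81 < 140
add 5: running sum 86 < 140
add 12: running sum 98 < 140
add 12: running sum 110 < 140
add 12: running sum 122 < 140
add 7: running sum 129 < 140
add 2: running sum 131 < 140
add 11: shortest ending here [11, 5, 12, 8, 8, 12, 10, 6, 3, 6, 5, 12, 12, 12, 7, 2, 11] sum 142, len 17
Shortest qualifying length: 17.

17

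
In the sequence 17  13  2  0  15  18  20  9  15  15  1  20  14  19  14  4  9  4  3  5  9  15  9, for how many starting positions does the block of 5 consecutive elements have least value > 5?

2

17 13 2 0 15 → min 0
13 2 0 15 18 → min 0
2 0 15 18 20 → min 0
0 15 18 20 9 → min 0
15 18 20 9 15 → min 9  > 5 ✓
18 20 9 15 15 → min 9  > 5 ✓
20 9 15 15 1 → min 1
9 15 15 1 20 → min 1
15 15 1 20 14 → min 1
15 1 20 14 19 → min 1
1 20 14 19 14 → min 1
20 14 19 14 4 → min 4
14 19 14 4 9 → min 4
19 14 4 9 4 → min 4
14 4 9 4 3 → min 3
4 9 4 3 5 → min 3
9 4 3 5 9 → min 3
4 3 5 9 15 → min 3
3 5 9 15 9 → min 3
2 windows satisfy the condition.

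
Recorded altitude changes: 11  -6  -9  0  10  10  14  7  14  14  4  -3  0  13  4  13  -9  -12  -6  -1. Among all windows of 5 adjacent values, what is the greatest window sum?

(11, -6, -9, 0, 10) → sum 6
(-6, -9, 0, 10, 10) → sum 5
(-9, 0, 10, 10, 14) → sum 25
(0, 10, 10, 14, 7) → sum 41
(10, 10, 14, 7, 14) → sum 55
(10, 14, 7, 14, 14) → sum 59
(14, 7, 14, 14, 4) → sum 53
(7, 14, 14, 4, -3) → sum 36
(14, 14, 4, -3, 0) → sum 29
(14, 4, -3, 0, 13) → sum 28
(4, -3, 0, 13, 4) → sum 18
(-3, 0, 13, 4, 13) → sum 27
(0, 13, 4, 13, -9) → sum 21
(13, 4, 13, -9, -12) → sum 9
(4, 13, -9, -12, -6) → sum -10
(13, -9, -12, -6, -1) → sum -15
Greatest of these is 59.

59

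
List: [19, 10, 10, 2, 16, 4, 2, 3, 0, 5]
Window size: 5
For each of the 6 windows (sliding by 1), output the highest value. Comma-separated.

19, 16, 16, 16, 16, 5

(19, 10, 10, 2, 16) → max 19
(10, 10, 2, 16, 4) → max 16
(10, 2, 16, 4, 2) → max 16
(2, 16, 4, 2, 3) → max 16
(16, 4, 2, 3, 0) → max 16
(4, 2, 3, 0, 5) → max 5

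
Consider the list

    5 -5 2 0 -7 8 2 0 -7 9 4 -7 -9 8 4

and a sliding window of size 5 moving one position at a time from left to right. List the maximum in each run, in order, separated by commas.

5, 8, 8, 8, 8, 9, 9, 9, 9, 9, 8

Sliding a size-5 window across the 15 values:
[5, -5, 2, 0, -7] → max 5
[-5, 2, 0, -7, 8] → max 8
[2, 0, -7, 8, 2] → max 8
[0, -7, 8, 2, 0] → max 8
[-7, 8, 2, 0, -7] → max 8
[8, 2, 0, -7, 9] → max 9
[2, 0, -7, 9, 4] → max 9
[0, -7, 9, 4, -7] → max 9
[-7, 9, 4, -7, -9] → max 9
[9, 4, -7, -9, 8] → max 9
[4, -7, -9, 8, 4] → max 8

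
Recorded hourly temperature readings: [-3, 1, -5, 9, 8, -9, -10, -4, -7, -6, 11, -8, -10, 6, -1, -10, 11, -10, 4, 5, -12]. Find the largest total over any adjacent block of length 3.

Each size-3 window and its sum:
(-3, 1, -5) → sum -7
(1, -5, 9) → sum 5
(-5, 9, 8) → sum 12
(9, 8, -9) → sum 8
(8, -9, -10) → sum -11
(-9, -10, -4) → sum -23
(-10, -4, -7) → sum -21
(-4, -7, -6) → sum -17
(-7, -6, 11) → sum -2
(-6, 11, -8) → sum -3
(11, -8, -10) → sum -7
(-8, -10, 6) → sum -12
(-10, 6, -1) → sum -5
(6, -1, -10) → sum -5
(-1, -10, 11) → sum 0
(-10, 11, -10) → sum -9
(11, -10, 4) → sum 5
(-10, 4, 5) → sum -1
(4, 5, -12) → sum -3
Largest of these is 12.

12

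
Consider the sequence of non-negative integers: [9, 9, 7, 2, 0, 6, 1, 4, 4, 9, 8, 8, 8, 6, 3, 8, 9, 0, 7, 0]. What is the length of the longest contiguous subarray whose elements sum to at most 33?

8

Extend to the right; shrink from the left whenever the sum exceeds 33:
add 9: [9] sum 9, len 1
add 9: [9, 9] sum 18, len 2
add 7: [9, 9, 7] sum 25, len 3
add 2: [9, 9, 7, 2] sum 27, len 4
add 0: [9, 9, 7, 2, 0] sum 27, len 5
add 6: [9, 9, 7, 2, 0, 6] sum 33, len 6
add 1: [9, 7, 2, 0, 6, 1] sum 25, len 6
add 4: [9, 7, 2, 0, 6, 1, 4] sum 29, len 7
add 4: [9, 7, 2, 0, 6, 1, 4, 4] sum 33, len 8
add 9: [7, 2, 0, 6, 1, 4, 4, 9] sum 33, len 8
add 8: [0, 6, 1, 4, 4, 9, 8] sum 32, len 7
add 8: [4, 4, 9, 8, 8] sum 33, len 5
add 8: [9, 8, 8, 8] sum 33, len 4
add 6: [8, 8, 8, 6] sum 30, len 4
add 3: [8, 8, 8, 6, 3] sum 33, len 5
add 8: [8, 8, 6, 3, 8] sum 33, len 5
add 9: [6, 3, 8, 9] sum 26, len 4
add 0: [6, 3, 8, 9, 0] sum 26, len 5
add 7: [6, 3, 8, 9, 0, 7] sum 33, len 6
add 0: [6, 3, 8, 9, 0, 7, 0] sum 33, len 7
Longest length seen: 8.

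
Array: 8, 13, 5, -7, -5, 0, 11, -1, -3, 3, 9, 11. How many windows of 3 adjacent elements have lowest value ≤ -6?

3

8 13 5 → min 5
13 5 -7 → min -7  ≤ -6 ✓
5 -7 -5 → min -7  ≤ -6 ✓
-7 -5 0 → min -7  ≤ -6 ✓
-5 0 11 → min -5
0 11 -1 → min -1
11 -1 -3 → min -3
-1 -3 3 → min -3
-3 3 9 → min -3
3 9 11 → min 3
3 windows satisfy the condition.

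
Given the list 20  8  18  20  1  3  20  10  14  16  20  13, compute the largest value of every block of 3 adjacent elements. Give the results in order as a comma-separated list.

[20, 8, 18] → max 20
[8, 18, 20] → max 20
[18, 20, 1] → max 20
[20, 1, 3] → max 20
[1, 3, 20] → max 20
[3, 20, 10] → max 20
[20, 10, 14] → max 20
[10, 14, 16] → max 16
[14, 16, 20] → max 20
[16, 20, 13] → max 20

20, 20, 20, 20, 20, 20, 20, 16, 20, 20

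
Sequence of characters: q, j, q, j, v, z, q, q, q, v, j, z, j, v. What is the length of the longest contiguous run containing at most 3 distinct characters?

[q] 1 distinct, len 1
[q, j] 2 distinct, len 2
[q, j, q] 2 distinct, len 3
[q, j, q, j] 2 distinct, len 4
[q, j, q, j, v] 3 distinct, len 5
[j, v, z] 3 distinct, len 3
[v, z, q] 3 distinct, len 3
[v, z, q, q] 3 distinct, len 4
[v, z, q, q, q] 3 distinct, len 5
[v, z, q, q, q, v] 3 distinct, len 6
[q, q, q, v, j] 3 distinct, len 5
[v, j, z] 3 distinct, len 3
[v, j, z, j] 3 distinct, len 4
[v, j, z, j, v] 3 distinct, len 5
Longest length with ≤3 distinct: 6.

6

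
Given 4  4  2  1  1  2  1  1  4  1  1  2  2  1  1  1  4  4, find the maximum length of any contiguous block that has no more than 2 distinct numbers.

7

[4] 1 distinct, len 1
[4, 4] 1 distinct, len 2
[4, 4, 2] 2 distinct, len 3
[2, 1] 2 distinct, len 2
[2, 1, 1] 2 distinct, len 3
[2, 1, 1, 2] 2 distinct, len 4
[2, 1, 1, 2, 1] 2 distinct, len 5
[2, 1, 1, 2, 1, 1] 2 distinct, len 6
[1, 1, 4] 2 distinct, len 3
[1, 1, 4, 1] 2 distinct, len 4
[1, 1, 4, 1, 1] 2 distinct, len 5
[1, 1, 2] 2 distinct, len 3
[1, 1, 2, 2] 2 distinct, len 4
[1, 1, 2, 2, 1] 2 distinct, len 5
[1, 1, 2, 2, 1, 1] 2 distinct, len 6
[1, 1, 2, 2, 1, 1, 1] 2 distinct, len 7
[1, 1, 1, 4] 2 distinct, len 4
[1, 1, 1, 4, 4] 2 distinct, len 5
Longest length with ≤2 distinct: 7.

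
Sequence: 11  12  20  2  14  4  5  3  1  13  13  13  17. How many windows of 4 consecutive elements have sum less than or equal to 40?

(11, 12, 20, 2) → sum 45
(12, 20, 2, 14) → sum 48
(20, 2, 14, 4) → sum 40  ≤ 40 ✓
(2, 14, 4, 5) → sum 25  ≤ 40 ✓
(14, 4, 5, 3) → sum 26  ≤ 40 ✓
(4, 5, 3, 1) → sum 13  ≤ 40 ✓
(5, 3, 1, 13) → sum 22  ≤ 40 ✓
(3, 1, 13, 13) → sum 30  ≤ 40 ✓
(1, 13, 13, 13) → sum 40  ≤ 40 ✓
(13, 13, 13, 17) → sum 56
7 windows satisfy the condition.

7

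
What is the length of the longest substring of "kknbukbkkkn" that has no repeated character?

[k] len 1
[k] len 1
[k, n] len 2
[k, n, b] len 3
[k, n, b, u] len 4
[n, b, u, k] len 4
[u, k, b] len 3
[b, k] len 2
[k] len 1
[k] len 1
[k, n] len 2
Longest all-distinct length: 4.

4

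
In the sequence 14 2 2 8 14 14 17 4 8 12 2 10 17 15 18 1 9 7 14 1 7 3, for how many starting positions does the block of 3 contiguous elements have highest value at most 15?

[14, 2, 2] → max 14  ≤ 15 ✓
[2, 2, 8] → max 8  ≤ 15 ✓
[2, 8, 14] → max 14  ≤ 15 ✓
[8, 14, 14] → max 14  ≤ 15 ✓
[14, 14, 17] → max 17
[14, 17, 4] → max 17
[17, 4, 8] → max 17
[4, 8, 12] → max 12  ≤ 15 ✓
[8, 12, 2] → max 12  ≤ 15 ✓
[12, 2, 10] → max 12  ≤ 15 ✓
[2, 10, 17] → max 17
[10, 17, 15] → max 17
[17, 15, 18] → max 18
[15, 18, 1] → max 18
[18, 1, 9] → max 18
[1, 9, 7] → max 9  ≤ 15 ✓
[9, 7, 14] → max 14  ≤ 15 ✓
[7, 14, 1] → max 14  ≤ 15 ✓
[14, 1, 7] → max 14  ≤ 15 ✓
[1, 7, 3] → max 7  ≤ 15 ✓
12 windows satisfy the condition.

12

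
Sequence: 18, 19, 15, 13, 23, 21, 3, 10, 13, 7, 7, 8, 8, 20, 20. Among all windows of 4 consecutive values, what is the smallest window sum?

30

(18, 19, 15, 13) → sum 65
(19, 15, 13, 23) → sum 70
(15, 13, 23, 21) → sum 72
(13, 23, 21, 3) → sum 60
(23, 21, 3, 10) → sum 57
(21, 3, 10, 13) → sum 47
(3, 10, 13, 7) → sum 33
(10, 13, 7, 7) → sum 37
(13, 7, 7, 8) → sum 35
(7, 7, 8, 8) → sum 30
(7, 8, 8, 20) → sum 43
(8, 8, 20, 20) → sum 56
Smallest of these is 30.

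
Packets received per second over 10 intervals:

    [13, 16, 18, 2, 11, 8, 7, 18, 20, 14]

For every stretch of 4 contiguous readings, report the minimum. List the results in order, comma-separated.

13 16 18 2 → min 2
16 18 2 11 → min 2
18 2 11 8 → min 2
2 11 8 7 → min 2
11 8 7 18 → min 7
8 7 18 20 → min 7
7 18 20 14 → min 7

2, 2, 2, 2, 7, 7, 7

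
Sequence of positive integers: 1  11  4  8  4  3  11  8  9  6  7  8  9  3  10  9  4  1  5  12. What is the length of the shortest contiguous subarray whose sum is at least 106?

15

Extend right; whenever the sum reaches 106, record the length and shrink from the left:
add 1: running sum 1 < 106
add 11: running sum 12 < 106
add 4: running sum 16 < 106
add 8: running sum 24 < 106
add 4: running sum 28 < 106
add 3: running sum 31 < 106
add 11: running sum 42 < 106
add 8: running sum 50 < 106
add 9: running sum 59 < 106
add 6: running sum 65 < 106
add 7: running sum 72 < 106
add 8: running sum 80 < 106
add 9: running sum 89 < 106
add 3: running sum 92 < 106
add 10: running sum 102 < 106
end 15: [11, 4, 8, 4, 3, 11, 8, 9, 6, 7, 8, 9, 3, 10, 9] sum 110, len 15
end 16: [11, 4, 8, 4, 3, 11, 8, 9, 6, 7, 8, 9, 3, 10, 9, 4] sum 114, len 16
end 17: [11, 4, 8, 4, 3, 11, 8, 9, 6, 7, 8, 9, 3, 10, 9, 4, 1] sum 115, len 17
end 18: [4, 8, 4, 3, 11, 8, 9, 6, 7, 8, 9, 3, 10, 9, 4, 1, 5] sum 109, len 17
end 19: [4, 3, 11, 8, 9, 6, 7, 8, 9, 3, 10, 9, 4, 1, 5, 12] sum 109, len 16
Shortest qualifying length: 15.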